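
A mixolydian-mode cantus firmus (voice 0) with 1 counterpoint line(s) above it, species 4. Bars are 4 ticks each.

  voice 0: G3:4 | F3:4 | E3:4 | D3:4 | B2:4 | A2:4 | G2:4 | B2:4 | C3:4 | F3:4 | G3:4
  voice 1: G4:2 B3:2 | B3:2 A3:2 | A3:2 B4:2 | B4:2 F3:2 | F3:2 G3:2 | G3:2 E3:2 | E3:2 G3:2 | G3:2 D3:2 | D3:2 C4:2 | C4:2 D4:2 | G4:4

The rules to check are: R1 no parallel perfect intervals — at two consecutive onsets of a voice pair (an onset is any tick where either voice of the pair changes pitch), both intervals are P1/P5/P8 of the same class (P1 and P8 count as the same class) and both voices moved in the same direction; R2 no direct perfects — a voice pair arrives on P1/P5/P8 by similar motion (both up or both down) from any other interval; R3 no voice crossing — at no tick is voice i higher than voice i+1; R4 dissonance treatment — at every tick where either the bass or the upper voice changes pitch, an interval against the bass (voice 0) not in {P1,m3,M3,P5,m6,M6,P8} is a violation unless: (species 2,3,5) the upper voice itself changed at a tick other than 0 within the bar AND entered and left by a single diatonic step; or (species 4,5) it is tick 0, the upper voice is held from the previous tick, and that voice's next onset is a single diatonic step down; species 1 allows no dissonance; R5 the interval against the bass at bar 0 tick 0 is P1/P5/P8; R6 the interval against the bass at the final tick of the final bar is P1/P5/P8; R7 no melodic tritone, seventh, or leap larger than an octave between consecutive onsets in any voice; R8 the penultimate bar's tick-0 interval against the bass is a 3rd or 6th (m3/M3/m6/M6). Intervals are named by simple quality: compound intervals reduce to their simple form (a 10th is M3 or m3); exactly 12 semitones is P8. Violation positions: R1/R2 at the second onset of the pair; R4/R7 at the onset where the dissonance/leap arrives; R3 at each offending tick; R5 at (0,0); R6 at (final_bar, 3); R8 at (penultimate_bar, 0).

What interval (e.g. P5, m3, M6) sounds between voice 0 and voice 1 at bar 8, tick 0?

M2

voice 0=C3 voice 1=D3 -> M2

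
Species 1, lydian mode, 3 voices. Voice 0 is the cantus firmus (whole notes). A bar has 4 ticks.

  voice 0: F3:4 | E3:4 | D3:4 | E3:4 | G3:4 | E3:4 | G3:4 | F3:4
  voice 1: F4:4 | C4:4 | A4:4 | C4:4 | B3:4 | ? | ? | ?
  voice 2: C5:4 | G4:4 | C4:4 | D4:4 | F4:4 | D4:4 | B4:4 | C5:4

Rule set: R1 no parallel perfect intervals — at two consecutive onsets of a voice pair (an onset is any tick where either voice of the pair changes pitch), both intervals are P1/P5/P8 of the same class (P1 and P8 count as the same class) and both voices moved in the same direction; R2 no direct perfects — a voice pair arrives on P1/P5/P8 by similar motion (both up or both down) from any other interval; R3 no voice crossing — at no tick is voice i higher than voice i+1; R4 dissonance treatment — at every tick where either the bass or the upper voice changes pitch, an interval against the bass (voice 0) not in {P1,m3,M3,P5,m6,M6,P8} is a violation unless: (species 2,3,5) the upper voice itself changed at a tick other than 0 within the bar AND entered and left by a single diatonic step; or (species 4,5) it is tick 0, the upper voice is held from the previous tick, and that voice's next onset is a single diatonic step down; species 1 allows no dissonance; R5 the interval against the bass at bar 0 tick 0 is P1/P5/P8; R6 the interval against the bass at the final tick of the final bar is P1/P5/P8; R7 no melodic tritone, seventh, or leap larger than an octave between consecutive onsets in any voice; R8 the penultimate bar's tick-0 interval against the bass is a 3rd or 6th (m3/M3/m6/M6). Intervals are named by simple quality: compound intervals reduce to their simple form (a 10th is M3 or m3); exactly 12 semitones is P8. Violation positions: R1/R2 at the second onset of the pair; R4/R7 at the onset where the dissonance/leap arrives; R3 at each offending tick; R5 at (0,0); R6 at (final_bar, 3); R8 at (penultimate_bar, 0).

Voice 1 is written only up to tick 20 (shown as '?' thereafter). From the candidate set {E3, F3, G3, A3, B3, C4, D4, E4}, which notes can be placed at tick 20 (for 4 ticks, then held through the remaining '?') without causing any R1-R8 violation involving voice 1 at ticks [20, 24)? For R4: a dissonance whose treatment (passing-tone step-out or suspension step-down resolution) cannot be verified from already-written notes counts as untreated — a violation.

{B3, C4}

E3: violates R2
F3: violates R4,R7
G3: violates R2
A3: violates R4
B3: legal
C4: legal
D4: violates R4
E4: violates R3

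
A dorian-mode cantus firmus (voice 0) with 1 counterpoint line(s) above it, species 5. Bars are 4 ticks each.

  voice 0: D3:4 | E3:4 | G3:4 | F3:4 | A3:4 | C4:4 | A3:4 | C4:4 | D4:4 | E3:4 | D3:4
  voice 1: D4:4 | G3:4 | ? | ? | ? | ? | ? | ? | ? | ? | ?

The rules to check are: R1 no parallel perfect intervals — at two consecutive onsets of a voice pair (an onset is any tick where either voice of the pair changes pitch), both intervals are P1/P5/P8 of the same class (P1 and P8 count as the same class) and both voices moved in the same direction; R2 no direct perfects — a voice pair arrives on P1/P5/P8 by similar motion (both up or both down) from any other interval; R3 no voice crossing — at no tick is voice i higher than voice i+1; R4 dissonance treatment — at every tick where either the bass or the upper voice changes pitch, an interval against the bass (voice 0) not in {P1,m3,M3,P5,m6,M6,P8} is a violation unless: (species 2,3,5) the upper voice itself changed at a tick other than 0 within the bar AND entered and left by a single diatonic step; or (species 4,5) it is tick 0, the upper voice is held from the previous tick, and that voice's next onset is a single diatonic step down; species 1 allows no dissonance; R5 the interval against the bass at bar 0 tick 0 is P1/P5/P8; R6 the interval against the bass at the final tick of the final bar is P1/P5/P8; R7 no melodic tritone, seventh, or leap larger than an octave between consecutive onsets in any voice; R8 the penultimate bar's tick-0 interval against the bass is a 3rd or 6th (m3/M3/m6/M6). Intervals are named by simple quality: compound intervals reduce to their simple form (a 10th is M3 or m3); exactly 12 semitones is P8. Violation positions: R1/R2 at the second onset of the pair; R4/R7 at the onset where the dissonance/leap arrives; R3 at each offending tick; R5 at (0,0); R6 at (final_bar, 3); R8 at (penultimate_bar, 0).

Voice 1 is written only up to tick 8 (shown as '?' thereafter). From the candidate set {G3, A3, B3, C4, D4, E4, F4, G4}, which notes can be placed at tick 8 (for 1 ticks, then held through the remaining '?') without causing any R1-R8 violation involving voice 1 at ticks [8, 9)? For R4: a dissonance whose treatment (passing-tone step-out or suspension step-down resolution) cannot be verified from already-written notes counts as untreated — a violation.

G3: legal
A3: violates R4
B3: legal
C4: violates R4
D4: violates R2
E4: legal
F4: violates R4,R7
G4: violates R2

{B3, E4, G3}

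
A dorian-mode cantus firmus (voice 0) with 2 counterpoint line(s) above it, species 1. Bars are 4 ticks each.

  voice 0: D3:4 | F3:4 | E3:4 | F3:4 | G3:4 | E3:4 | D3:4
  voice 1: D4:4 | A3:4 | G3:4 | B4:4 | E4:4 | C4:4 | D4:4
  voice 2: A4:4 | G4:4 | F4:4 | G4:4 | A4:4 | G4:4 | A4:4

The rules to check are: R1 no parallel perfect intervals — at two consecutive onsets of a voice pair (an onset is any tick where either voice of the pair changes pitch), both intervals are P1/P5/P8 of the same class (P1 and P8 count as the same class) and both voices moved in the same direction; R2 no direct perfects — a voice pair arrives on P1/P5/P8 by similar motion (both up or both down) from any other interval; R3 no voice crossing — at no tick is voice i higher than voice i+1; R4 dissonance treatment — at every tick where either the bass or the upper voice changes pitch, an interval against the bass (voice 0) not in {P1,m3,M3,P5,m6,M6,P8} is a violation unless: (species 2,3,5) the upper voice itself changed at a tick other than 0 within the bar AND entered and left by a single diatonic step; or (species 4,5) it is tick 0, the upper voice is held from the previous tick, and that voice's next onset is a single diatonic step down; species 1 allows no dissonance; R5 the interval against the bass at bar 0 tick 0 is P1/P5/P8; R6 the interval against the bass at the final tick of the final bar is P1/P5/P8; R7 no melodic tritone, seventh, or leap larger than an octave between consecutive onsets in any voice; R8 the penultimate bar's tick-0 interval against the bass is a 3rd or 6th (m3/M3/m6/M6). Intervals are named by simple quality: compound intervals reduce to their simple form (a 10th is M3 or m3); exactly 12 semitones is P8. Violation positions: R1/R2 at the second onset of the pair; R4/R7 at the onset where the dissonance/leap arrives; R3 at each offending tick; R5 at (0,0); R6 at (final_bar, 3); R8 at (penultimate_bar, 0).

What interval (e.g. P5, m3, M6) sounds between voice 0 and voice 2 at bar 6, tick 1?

voice 0=D3 voice 2=A4 -> P5

P5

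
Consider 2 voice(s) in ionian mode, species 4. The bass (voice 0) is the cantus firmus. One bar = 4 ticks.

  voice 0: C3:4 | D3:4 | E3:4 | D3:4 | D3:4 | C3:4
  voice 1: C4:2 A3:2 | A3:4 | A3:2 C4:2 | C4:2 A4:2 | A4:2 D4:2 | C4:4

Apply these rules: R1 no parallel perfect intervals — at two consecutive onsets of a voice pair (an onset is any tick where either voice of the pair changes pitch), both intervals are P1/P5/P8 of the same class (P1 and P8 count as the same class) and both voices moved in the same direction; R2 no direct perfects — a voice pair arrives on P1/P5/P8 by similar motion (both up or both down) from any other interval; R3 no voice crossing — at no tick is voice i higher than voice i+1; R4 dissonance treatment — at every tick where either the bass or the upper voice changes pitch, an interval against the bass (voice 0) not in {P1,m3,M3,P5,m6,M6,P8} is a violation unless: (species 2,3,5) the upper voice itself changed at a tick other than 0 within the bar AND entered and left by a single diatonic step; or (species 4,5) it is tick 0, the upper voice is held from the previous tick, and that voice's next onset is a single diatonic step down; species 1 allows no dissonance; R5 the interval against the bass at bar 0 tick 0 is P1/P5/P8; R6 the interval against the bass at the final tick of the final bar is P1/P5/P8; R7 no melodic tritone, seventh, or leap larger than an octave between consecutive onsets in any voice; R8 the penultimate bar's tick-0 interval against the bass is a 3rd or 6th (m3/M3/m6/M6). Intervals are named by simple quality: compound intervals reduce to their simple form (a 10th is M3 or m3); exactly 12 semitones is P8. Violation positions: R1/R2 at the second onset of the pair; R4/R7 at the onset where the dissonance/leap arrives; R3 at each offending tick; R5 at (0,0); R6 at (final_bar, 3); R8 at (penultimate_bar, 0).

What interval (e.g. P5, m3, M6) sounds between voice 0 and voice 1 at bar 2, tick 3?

voice 0=E3 voice 1=C4 -> m6

m6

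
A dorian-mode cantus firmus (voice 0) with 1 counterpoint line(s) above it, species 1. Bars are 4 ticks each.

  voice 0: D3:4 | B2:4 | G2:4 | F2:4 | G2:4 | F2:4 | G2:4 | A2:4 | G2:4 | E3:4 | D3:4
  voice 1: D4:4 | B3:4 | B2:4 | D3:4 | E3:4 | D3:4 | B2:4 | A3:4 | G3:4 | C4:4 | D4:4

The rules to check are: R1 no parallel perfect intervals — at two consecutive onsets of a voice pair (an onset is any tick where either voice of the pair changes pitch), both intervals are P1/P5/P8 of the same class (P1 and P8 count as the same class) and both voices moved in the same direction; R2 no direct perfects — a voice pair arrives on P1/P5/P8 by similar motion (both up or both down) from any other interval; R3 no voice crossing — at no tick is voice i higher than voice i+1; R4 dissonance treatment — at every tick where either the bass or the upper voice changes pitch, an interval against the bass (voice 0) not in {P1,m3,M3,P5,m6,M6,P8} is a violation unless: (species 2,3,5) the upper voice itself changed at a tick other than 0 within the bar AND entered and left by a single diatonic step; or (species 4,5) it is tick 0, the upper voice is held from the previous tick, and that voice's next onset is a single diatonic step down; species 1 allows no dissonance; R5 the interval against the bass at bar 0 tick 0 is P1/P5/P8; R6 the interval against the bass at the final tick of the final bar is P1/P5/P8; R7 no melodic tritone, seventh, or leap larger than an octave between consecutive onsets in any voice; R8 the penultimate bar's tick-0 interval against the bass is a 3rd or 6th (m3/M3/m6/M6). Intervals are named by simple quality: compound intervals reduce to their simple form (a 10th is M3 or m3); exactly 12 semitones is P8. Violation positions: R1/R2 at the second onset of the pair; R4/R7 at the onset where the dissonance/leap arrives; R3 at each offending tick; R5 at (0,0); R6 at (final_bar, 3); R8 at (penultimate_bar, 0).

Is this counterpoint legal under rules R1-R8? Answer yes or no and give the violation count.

bar 0: v0=D3 v1=D4 (P8)
bar 1: v0=B2 v1=B3 (P8)
bar 2: v0=G2 v1=B2 (M3)
bar 3: v0=F2 v1=D3 (M6)
bar 4: v0=G2 v1=E3 (M6)
bar 5: v0=F2 v1=D3 (M6)
bar 6: v0=G2 v1=B2 (M3)
bar 7: v0=A2 v1=A3 (P8)
bar 8: v0=G2 v1=G3 (P8)
bar 9: v0=E3 v1=C4 (m6)
bar 10: v0=D3 v1=D4 (P8)
  R1 @ bar1.0: D3/D4 P8 -> B2/B3 P8 similar
  R2 @ bar7.0: G2/B2 M3 -> A2/A3 P8 similar
  R7 @ bar7.0: B2->A3 leap 10st
  R1 @ bar8.0: A2/A3 P8 -> G2/G3 P8 similar

No (4 violations)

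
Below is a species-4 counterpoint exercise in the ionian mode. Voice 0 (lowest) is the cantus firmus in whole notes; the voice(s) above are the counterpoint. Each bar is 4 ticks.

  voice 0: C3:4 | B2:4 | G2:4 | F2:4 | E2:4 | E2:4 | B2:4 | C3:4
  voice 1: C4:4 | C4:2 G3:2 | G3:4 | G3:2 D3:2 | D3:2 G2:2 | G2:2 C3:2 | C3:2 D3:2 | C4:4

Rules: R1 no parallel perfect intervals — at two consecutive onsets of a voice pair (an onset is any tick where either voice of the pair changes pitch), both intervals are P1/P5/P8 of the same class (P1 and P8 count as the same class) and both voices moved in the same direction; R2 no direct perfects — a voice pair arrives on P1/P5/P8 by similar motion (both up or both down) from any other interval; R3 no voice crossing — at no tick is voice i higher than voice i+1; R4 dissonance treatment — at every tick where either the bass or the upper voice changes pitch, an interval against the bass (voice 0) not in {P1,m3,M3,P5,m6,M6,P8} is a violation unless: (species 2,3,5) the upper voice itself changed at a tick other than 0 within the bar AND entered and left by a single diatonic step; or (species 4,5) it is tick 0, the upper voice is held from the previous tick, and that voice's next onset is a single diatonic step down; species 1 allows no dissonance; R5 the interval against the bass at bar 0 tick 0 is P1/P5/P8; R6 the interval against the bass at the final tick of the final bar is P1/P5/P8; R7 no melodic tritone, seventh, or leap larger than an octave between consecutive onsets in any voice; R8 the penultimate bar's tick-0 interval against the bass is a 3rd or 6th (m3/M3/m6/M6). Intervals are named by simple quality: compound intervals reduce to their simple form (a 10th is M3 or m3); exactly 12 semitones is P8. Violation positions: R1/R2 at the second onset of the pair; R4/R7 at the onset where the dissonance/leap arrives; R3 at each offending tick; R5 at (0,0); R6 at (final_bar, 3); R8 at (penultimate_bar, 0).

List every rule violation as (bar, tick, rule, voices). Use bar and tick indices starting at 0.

bar 0: v0=C3 v1=C4 downbeat P8
bar 1: v0=B2 v1=C4 downbeat m2
bar 2: v0=G2 v1=G3 downbeat P8
bar 3: v0=F2 v1=G3 downbeat M2
bar 4: v0=E2 v1=D3 downbeat m7
bar 5: v0=E2 v1=G2 downbeat m3
bar 6: v0=B2 v1=C3 downbeat m2
bar 7: v0=C3 v1=C4 downbeat P8
  -> R4 @ bar 1 tick 0 v(0, 1): B2/C4 m2 untreated
  -> R4 @ bar 3 tick 0 v(0, 1): F2/G3 M2 untreated
  -> R4 @ bar 4 tick 0 v(0, 1): E2/D3 m7 untreated
  -> R4 @ bar 6 tick 0 v(0, 1): B2/C3 m2 untreated
  -> R8 @ bar 6 tick 0 v(0, 1): penult m2 not 3rd/6th
  -> R2 @ bar 7 tick 0 v(0, 1): B2/D3 m3 -> C3/C4 P8 similar
  -> R7 @ bar 7 tick 0 v(1,): D3->C4 leap 10st

(1, 0, R4, (0, 1))
(3, 0, R4, (0, 1))
(4, 0, R4, (0, 1))
(6, 0, R4, (0, 1))
(6, 0, R8, (0, 1))
(7, 0, R2, (0, 1))
(7, 0, R7, (1,))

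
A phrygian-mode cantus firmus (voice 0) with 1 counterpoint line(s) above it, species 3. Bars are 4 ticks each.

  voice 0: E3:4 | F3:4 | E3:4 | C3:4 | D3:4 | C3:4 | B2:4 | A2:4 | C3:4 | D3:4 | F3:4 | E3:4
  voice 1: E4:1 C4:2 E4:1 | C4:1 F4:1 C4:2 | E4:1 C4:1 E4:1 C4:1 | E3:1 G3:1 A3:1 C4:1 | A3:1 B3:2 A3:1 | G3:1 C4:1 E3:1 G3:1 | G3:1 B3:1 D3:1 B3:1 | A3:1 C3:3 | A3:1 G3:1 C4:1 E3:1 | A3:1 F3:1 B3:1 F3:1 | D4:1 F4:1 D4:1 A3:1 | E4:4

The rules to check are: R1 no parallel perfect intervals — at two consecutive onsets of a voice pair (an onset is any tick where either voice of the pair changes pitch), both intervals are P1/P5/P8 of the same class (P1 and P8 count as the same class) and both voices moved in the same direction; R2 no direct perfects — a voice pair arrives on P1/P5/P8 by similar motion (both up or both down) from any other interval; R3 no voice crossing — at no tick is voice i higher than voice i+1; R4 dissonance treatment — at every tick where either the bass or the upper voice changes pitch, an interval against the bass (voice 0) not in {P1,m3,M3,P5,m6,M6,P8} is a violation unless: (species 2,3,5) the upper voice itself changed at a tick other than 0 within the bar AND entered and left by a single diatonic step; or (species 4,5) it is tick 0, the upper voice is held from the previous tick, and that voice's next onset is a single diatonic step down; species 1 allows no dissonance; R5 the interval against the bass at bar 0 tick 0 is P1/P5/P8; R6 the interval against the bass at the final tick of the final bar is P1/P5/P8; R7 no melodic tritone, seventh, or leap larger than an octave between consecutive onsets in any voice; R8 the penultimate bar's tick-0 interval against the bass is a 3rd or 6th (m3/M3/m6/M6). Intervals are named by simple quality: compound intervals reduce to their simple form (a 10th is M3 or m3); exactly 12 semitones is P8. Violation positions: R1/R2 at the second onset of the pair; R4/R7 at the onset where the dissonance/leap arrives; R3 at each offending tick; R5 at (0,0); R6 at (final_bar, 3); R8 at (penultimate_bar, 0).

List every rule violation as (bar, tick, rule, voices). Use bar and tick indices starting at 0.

bar 0: v0=E3 v1=E4 downbeat P8
bar 1: v0=F3 v1=C4 downbeat P5
bar 2: v0=E3 v1=E4 downbeat P8
bar 3: v0=C3 v1=E3 downbeat M3
bar 4: v0=D3 v1=A3 downbeat P5
bar 5: v0=C3 v1=G3 downbeat P5
bar 6: v0=B2 v1=G3 downbeat m6
bar 7: v0=A2 v1=A3 downbeat P8
bar 8: v0=C3 v1=A3 downbeat M6
bar 9: v0=D3 v1=A3 downbeat P5
bar 10: v0=F3 v1=D4 downbeat M6
bar 11: v0=E3 v1=E4 downbeat P8
  -> R1 @ bar 5 tick 0 v(0, 1): D3/A3 P5 -> C3/G3 P5 similar
  -> R1 @ bar 7 tick 0 v(0, 1): B2/B3 P8 -> A2/A3 P8 similar
  -> R2 @ bar 9 tick 0 v(0, 1): C3/E3 M3 -> D3/A3 P5 similar
  -> R7 @ bar 9 tick 2 v(1,): F3->B3 leap 6st
  -> R7 @ bar 9 tick 3 v(1,): B3->F3 leap 6st

(5, 0, R1, (0, 1))
(7, 0, R1, (0, 1))
(9, 0, R2, (0, 1))
(9, 2, R7, (1,))
(9, 3, R7, (1,))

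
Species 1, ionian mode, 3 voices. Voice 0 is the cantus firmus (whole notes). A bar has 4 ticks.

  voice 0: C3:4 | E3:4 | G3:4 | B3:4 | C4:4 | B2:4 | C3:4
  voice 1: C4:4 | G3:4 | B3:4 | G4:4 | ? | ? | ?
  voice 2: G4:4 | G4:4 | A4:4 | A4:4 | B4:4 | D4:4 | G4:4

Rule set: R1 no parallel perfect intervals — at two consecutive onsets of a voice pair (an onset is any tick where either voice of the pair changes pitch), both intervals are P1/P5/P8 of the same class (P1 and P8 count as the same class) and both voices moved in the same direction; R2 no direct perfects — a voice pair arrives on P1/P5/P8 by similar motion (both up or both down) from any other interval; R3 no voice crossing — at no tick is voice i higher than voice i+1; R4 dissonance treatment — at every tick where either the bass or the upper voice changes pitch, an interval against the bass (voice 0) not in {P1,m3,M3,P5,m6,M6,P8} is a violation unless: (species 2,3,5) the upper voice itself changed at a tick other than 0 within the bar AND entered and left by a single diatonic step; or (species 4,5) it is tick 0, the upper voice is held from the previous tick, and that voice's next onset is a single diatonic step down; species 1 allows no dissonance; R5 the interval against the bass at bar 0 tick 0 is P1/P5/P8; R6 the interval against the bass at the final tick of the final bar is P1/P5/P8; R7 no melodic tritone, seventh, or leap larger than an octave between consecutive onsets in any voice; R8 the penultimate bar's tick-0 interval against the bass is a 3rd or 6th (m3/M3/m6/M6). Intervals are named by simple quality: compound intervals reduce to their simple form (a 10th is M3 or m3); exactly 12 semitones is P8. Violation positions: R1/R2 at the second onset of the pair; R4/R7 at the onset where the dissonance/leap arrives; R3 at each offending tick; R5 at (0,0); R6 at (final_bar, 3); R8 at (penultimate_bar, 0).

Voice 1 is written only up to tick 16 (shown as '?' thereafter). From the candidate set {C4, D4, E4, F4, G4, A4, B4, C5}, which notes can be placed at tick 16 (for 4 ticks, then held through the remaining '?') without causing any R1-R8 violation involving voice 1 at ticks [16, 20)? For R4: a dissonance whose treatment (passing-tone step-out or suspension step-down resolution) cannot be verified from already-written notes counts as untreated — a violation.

{A4, C4, E4, G4}

C4: legal
D4: violates R4
E4: legal
F4: violates R4
G4: legal
A4: legal
B4: violates R2,R4
C5: violates R2,R3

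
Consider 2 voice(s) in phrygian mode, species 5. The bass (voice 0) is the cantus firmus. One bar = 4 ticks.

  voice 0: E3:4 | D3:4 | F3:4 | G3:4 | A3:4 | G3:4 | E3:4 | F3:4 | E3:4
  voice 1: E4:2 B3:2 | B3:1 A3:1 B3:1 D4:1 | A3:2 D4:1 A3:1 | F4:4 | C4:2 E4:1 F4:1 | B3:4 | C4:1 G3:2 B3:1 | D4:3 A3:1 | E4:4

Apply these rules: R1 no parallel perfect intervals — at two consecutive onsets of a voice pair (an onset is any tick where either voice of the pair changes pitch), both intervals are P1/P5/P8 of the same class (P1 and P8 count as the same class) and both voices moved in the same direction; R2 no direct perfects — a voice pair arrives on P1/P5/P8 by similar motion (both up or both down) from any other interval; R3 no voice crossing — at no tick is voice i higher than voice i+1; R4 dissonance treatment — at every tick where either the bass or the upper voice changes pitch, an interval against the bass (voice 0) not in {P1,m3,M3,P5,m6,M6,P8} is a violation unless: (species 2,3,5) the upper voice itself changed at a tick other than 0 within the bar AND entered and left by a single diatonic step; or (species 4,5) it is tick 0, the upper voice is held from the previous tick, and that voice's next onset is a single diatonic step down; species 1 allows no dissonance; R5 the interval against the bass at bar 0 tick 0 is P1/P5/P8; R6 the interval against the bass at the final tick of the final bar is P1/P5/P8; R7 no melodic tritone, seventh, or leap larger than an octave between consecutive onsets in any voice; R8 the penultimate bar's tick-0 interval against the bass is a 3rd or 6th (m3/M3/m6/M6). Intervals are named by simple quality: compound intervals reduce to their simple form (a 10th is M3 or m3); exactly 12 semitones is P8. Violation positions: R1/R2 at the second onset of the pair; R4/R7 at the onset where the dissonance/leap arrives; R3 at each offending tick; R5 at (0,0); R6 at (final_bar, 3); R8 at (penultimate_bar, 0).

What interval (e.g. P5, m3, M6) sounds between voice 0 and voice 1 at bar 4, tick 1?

m3

voice 0=A3 voice 1=C4 -> m3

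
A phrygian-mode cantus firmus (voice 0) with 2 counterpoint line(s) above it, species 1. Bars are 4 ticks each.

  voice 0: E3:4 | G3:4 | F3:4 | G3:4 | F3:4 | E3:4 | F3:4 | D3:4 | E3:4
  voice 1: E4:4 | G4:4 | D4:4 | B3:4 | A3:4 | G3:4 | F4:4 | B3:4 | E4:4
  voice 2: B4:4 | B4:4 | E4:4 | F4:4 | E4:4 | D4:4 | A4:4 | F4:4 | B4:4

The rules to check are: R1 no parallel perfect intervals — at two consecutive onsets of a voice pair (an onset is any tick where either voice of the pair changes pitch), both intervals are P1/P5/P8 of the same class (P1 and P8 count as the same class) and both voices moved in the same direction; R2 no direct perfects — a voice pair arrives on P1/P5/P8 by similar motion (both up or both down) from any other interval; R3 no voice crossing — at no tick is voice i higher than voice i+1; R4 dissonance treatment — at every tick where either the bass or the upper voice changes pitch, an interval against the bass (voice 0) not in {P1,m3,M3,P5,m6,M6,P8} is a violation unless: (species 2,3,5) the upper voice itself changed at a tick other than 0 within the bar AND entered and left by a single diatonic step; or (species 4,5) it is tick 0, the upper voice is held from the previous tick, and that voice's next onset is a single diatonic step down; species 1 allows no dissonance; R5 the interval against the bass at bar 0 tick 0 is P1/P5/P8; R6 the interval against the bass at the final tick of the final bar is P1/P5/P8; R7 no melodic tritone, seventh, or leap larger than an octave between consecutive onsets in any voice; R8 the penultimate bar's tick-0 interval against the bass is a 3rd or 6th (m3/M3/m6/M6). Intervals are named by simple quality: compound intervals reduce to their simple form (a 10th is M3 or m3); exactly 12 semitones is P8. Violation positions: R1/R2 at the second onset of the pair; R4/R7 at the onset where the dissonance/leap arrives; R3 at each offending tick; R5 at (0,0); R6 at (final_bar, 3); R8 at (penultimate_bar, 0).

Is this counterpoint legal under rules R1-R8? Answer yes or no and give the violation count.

No (14 violations)

bar 0: v0=E3 v1=E4 v2=B4 (P5)
bar 1: v0=G3 v1=G4 v2=B4 (M3)
bar 2: v0=F3 v1=D4 v2=E4 (M7)
bar 3: v0=G3 v1=B3 v2=F4 (m7)
bar 4: v0=F3 v1=A3 v2=E4 (M7)
bar 5: v0=E3 v1=G3 v2=D4 (m7)
bar 6: v0=F3 v1=F4 v2=A4 (M3)
bar 7: v0=D3 v1=B3 v2=F4 (m3)
bar 8: v0=E3 v1=E4 v2=B4 (P5)
  R1 @ bar1.0: E3/E4 P8 -> G3/G4 P8 similar
  R4 @ bar2.0: F3/E4 M7 untreated
  R4 @ bar3.0: G3/F4 m7 untreated
  R2 @ bar4.0: B3/F4 TT -> A3/E4 P5 similar
  R4 @ bar4.0: F3/E4 M7 untreated
  R1 @ bar5.0: A3/E4 P5 -> G3/D4 P5 similar
  R4 @ bar5.0: E3/D4 m7 untreated
  R2 @ bar6.0: E3/G3 m3 -> F3/F4 P8 similar
  R7 @ bar6.0: G3->F4 leap 10st
  R7 @ bar7.0: F4->B3 leap 6st
  R2 @ bar8.0: D3/B3 M6 -> E3/E4 P8 similar
  R2 @ bar8.0: D3/F4 m3 -> E3/B4 P5 similar
  R2 @ bar8.0: B3/F4 TT -> E4/B4 P5 similar
  R7 @ bar8.0: F4->B4 leap 6st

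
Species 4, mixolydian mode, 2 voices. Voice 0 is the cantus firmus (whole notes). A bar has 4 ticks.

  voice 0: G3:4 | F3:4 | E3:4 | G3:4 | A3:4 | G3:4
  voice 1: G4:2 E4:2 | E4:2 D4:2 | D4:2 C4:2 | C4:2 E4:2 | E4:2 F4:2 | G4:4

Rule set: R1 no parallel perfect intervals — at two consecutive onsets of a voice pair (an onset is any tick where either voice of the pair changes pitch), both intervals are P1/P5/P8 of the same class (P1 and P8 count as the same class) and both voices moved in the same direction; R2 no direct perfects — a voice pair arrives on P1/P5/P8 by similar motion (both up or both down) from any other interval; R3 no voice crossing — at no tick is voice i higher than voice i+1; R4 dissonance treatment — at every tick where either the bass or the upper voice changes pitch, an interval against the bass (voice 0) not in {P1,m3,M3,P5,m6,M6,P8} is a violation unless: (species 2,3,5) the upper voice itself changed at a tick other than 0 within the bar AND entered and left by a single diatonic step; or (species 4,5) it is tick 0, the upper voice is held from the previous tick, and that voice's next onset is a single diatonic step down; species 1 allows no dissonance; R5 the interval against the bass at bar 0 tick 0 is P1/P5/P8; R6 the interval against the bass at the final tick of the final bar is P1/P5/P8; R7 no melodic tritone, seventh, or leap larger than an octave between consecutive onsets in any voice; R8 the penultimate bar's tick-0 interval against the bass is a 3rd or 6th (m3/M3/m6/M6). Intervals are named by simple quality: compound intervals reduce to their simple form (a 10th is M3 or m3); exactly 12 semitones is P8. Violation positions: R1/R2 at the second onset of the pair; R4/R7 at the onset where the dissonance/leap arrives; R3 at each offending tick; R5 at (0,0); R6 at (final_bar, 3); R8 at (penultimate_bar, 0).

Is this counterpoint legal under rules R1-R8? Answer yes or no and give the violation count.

No (2 violations)

bar 0: v0=G3 v1=G4 (P8)
bar 1: v0=F3 v1=E4 (M7)
bar 2: v0=E3 v1=D4 (m7)
bar 3: v0=G3 v1=C4 (P4)
bar 4: v0=A3 v1=E4 (P5)
bar 5: v0=G3 v1=G4 (P8)
  R4 @ bar3.0: G3/C4 P4 untreated
  R8 @ bar4.0: penult P5 not 3rd/6th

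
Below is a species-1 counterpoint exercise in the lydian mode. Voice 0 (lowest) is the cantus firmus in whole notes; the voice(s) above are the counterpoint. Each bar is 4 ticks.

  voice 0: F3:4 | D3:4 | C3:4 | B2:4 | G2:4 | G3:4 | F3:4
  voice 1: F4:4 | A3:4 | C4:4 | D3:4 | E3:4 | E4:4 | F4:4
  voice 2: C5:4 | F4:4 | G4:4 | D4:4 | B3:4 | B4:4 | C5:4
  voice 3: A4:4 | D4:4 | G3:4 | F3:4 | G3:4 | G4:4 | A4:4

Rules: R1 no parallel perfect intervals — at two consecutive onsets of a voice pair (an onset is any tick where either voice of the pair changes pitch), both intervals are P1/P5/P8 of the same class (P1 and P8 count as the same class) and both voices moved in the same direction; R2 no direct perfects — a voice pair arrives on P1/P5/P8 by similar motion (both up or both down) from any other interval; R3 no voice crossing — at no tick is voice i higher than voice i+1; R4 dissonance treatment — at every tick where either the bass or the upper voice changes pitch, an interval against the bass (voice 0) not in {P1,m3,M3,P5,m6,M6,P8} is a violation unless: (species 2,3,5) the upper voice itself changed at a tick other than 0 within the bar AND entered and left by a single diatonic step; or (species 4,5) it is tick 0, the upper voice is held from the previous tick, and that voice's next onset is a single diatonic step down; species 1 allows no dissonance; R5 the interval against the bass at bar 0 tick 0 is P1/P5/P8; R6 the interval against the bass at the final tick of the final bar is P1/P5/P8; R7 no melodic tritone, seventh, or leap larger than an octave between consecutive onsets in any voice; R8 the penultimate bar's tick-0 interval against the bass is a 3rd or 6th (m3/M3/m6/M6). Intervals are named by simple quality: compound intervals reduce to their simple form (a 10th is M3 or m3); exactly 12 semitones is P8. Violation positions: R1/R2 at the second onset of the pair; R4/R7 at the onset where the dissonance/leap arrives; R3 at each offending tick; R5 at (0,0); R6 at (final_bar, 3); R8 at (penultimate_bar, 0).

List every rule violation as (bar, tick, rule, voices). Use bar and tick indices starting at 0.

bar 0: v0=F3 v1=F4 v2=C5 v3=A4 downbeat M3
bar 1: v0=D3 v1=A3 v2=F4 v3=D4 downbeat P8
bar 2: v0=C3 v1=C4 v2=G4 v3=G3 downbeat P5
bar 3: v0=B2 v1=D3 v2=D4 v3=F3 downbeat TT
bar 4: v0=G2 v1=E3 v2=B3 v3=G3 downbeat P8
bar 5: v0=G3 v1=E4 v2=B4 v3=G4 downbeat P8
bar 6: v0=F3 v1=F4 v2=C5 v3=A4 downbeat M3
  -> R3 @ bar 0 tick 0 v(2, 3): C5 above A4
  -> R5 @ bar 0 tick 0 v(0, 3): opens on M3
  -> R3 @ bar 0 tick 1 v(2, 3): C5 above A4
  -> R3 @ bar 0 tick 2 v(2, 3): C5 above A4
  -> R3 @ bar 0 tick 3 v(2, 3): C5 above A4
  -> R2 @ bar 1 tick 0 v(0, 1): F3/F4 P8 -> D3/A3 P5 similar
  -> R2 @ bar 1 tick 0 v(0, 3): F3/A4 M3 -> D3/D4 P8 similar
  -> R3 @ bar 1 tick 0 v(2, 3): F4 above D4
  -> R3 @ bar 1 tick 1 v(2, 3): F4 above D4
  -> R3 @ bar 1 tick 2 v(2, 3): F4 above D4
  -> R3 @ bar 1 tick 3 v(2, 3): F4 above D4
  -> R2 @ bar 2 tick 0 v(0, 3): D3/D4 P8 -> C3/G3 P5 similar
  -> R2 @ bar 2 tick 0 v(1, 2): A3/F4 m6 -> C4/G4 P5 similar
  -> R3 @ bar 2 tick 0 v(2, 3): G4 above G3
  -> R3 @ bar 2 tick 1 v(2, 3): G4 above G3
  -> R3 @ bar 2 tick 2 v(2, 3): G4 above G3
  -> R3 @ bar 2 tick 3 v(2, 3): G4 above G3
  -> R2 @ bar 3 tick 0 v(1, 2): C4/G4 P5 -> D3/D4 P8 similar
  -> R3 @ bar 3 tick 0 v(2, 3): D4 above F3
  -> R4 @ bar 3 tick 0 v(0, 3): B2/F3 TT untreated
  -> R7 @ bar 3 tick 0 v(1,): C4->D3 leap 10st
  -> R3 @ bar 3 tick 1 v(2, 3): D4 above F3
  -> R3 @ bar 3 tick 2 v(2, 3): D4 above F3
  -> R3 @ bar 3 tick 3 v(2, 3): D4 above F3
  -> R3 @ bar 4 tick 0 v(2, 3): B3 above G3
  -> R3 @ bar 4 tick 1 v(2, 3): B3 above G3
  -> R3 @ bar 4 tick 2 v(2, 3): B3 above G3
  -> R3 @ bar 4 tick 3 v(2, 3): B3 above G3
  -> R1 @ bar 5 tick 0 v(0, 3): G2/G3 P8 -> G3/G4 P8 similar
  -> R1 @ bar 5 tick 0 v(1, 2): E3/B3 P5 -> E4/B4 P5 similar
  -> R3 @ bar 5 tick 0 v(2, 3): B4 above G4
  -> R8 @ bar 5 tick 0 v(0, 3): penult P8 not 3rd/6th
  -> R3 @ bar 5 tick 1 v(2, 3): B4 above G4
  -> R3 @ bar 5 tick 2 v(2, 3): B4 above G4
  -> R3 @ bar 5 tick 3 v(2, 3): B4 above G4
  -> R1 @ bar 6 tick 0 v(1, 2): E4/B4 P5 -> F4/C5 P5 similar
  -> R3 @ bar 6 tick 0 v(2, 3): C5 above A4
  -> R3 @ bar 6 tick 1 v(2, 3): C5 above A4
  -> R3 @ bar 6 tick 2 v(2, 3): C5 above A4
  -> R3 @ bar 6 tick 3 v(2, 3): C5 above A4
  -> R6 @ bar 6 tick 3 v(0, 3): closes on M3

(0, 0, R3, (2, 3))
(0, 0, R5, (0, 3))
(0, 1, R3, (2, 3))
(0, 2, R3, (2, 3))
(0, 3, R3, (2, 3))
(1, 0, R2, (0, 1))
(1, 0, R2, (0, 3))
(1, 0, R3, (2, 3))
(1, 1, R3, (2, 3))
(1, 2, R3, (2, 3))
(1, 3, R3, (2, 3))
(2, 0, R2, (0, 3))
(2, 0, R2, (1, 2))
(2, 0, R3, (2, 3))
(2, 1, R3, (2, 3))
(2, 2, R3, (2, 3))
(2, 3, R3, (2, 3))
(3, 0, R2, (1, 2))
(3, 0, R3, (2, 3))
(3, 0, R4, (0, 3))
(3, 0, R7, (1,))
(3, 1, R3, (2, 3))
(3, 2, R3, (2, 3))
(3, 3, R3, (2, 3))
(4, 0, R3, (2, 3))
(4, 1, R3, (2, 3))
(4, 2, R3, (2, 3))
(4, 3, R3, (2, 3))
(5, 0, R1, (0, 3))
(5, 0, R1, (1, 2))
(5, 0, R3, (2, 3))
(5, 0, R8, (0, 3))
(5, 1, R3, (2, 3))
(5, 2, R3, (2, 3))
(5, 3, R3, (2, 3))
(6, 0, R1, (1, 2))
(6, 0, R3, (2, 3))
(6, 1, R3, (2, 3))
(6, 2, R3, (2, 3))
(6, 3, R3, (2, 3))
(6, 3, R6, (0, 3))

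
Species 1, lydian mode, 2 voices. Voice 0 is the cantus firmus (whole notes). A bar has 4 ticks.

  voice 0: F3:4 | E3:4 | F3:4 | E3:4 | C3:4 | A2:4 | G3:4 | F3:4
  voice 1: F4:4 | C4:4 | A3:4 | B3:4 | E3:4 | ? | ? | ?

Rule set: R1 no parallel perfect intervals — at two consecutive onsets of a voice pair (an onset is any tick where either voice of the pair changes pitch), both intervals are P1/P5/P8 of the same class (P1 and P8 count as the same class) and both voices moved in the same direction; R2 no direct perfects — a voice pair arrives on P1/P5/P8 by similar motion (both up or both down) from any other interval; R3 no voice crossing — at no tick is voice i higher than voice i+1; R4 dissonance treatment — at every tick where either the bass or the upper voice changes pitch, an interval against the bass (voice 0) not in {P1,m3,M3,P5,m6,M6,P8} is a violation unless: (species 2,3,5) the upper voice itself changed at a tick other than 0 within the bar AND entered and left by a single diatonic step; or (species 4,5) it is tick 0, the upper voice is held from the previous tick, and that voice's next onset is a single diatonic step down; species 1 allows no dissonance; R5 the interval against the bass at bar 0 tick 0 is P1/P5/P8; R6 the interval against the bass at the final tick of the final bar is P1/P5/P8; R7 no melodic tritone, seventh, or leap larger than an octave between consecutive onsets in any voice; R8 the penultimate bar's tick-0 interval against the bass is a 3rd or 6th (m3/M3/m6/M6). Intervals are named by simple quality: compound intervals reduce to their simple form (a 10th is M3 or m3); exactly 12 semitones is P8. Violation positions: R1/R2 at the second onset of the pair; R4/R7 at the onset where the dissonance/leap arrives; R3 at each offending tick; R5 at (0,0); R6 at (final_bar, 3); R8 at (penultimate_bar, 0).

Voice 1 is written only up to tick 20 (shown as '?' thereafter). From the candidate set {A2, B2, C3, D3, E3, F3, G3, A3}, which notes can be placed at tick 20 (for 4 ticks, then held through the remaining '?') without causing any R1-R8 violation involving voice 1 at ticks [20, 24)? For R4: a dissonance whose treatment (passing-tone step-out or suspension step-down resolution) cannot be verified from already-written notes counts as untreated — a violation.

{A3, C3, E3, F3}

A2: violates R2
B2: violates R4
C3: legal
D3: violates R4
E3: legal
F3: legal
G3: violates R4
A3: legal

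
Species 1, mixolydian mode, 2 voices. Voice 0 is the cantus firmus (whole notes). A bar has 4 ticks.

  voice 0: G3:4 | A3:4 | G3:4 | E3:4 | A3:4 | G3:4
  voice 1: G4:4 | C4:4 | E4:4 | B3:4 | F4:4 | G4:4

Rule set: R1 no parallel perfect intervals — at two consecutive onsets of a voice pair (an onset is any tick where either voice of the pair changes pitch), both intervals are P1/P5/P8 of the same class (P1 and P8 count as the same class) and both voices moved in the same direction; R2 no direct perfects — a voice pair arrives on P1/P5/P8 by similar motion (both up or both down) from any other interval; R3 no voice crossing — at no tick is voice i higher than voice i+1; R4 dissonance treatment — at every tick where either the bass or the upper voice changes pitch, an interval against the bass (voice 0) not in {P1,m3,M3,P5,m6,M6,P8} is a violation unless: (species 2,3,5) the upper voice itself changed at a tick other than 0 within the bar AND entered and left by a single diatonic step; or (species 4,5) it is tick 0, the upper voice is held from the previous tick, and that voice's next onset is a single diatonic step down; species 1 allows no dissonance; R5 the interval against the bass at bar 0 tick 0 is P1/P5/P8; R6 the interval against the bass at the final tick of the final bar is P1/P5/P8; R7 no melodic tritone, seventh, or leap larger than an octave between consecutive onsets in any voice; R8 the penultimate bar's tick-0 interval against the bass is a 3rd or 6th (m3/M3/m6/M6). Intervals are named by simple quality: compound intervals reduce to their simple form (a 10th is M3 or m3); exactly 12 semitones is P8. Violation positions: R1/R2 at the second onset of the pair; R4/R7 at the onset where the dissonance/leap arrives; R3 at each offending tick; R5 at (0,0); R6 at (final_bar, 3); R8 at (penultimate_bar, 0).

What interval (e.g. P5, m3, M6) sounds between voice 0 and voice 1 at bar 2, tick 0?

M6

voice 0=G3 voice 1=E4 -> M6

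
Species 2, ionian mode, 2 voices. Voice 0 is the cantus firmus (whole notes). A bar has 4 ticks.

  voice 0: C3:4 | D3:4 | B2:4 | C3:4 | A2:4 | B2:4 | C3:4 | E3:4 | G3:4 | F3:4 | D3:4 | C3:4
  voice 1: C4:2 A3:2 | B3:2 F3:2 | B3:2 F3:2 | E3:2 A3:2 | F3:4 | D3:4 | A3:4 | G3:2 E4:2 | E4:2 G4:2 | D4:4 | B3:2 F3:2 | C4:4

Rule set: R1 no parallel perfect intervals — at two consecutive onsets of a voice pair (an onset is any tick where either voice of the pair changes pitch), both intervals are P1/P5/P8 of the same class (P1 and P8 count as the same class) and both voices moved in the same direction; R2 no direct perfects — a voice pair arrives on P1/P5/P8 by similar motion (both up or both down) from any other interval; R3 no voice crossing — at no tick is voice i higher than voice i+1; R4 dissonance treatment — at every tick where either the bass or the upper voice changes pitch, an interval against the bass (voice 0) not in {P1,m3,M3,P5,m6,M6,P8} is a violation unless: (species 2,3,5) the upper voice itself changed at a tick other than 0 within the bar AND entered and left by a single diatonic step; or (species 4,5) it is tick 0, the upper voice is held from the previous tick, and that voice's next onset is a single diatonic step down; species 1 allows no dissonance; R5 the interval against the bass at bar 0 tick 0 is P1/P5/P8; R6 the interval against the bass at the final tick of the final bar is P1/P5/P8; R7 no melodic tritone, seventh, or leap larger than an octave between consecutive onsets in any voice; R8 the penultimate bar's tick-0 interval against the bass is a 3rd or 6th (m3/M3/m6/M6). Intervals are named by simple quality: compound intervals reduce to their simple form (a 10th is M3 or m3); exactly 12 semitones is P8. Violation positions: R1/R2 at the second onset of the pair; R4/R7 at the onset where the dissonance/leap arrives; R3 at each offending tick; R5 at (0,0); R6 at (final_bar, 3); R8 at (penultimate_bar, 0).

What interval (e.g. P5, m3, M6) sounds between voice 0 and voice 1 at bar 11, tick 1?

voice 0=C3 voice 1=C4 -> P8

P8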